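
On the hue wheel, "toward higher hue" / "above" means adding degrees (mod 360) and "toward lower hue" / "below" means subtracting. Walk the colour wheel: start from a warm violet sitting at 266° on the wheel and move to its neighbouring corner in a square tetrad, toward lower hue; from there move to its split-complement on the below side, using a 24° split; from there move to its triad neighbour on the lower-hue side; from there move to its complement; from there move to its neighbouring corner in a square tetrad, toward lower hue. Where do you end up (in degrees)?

302°

−90° (square ↓): 266 − 90 = 176°
+156° (split-comp 24° ↓): 176 + 156 = 332°
−120° (triadic ↓): 332 − 120 = 212°
+180° (complement): 212 + 180 = 392 → 392 − 360 = 32°
−90° (square ↓): 32 − 90 = -58 → -58 + 360 = 302°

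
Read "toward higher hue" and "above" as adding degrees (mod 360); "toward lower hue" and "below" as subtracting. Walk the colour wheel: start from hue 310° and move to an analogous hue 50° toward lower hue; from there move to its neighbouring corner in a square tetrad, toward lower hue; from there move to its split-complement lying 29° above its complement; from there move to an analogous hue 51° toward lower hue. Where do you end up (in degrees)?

328°

−50° (analog 50° ↓): 310 − 50 = 260°
−90° (square ↓): 260 − 90 = 170°
+209° (split-comp 29° ↑): 170 + 209 = 379 → 379 − 360 = 19°
−51° (analog 51° ↓): 19 − 51 = -32 → -32 + 360 = 328°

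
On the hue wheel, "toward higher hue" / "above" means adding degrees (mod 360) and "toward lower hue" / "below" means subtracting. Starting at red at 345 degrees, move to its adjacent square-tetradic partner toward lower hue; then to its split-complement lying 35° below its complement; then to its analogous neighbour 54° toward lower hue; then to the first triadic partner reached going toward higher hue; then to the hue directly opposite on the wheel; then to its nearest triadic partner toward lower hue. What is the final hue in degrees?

345 − 90 = 255°   (square ↓)
255 + 145 = 400 → 400 − 360 = 40°   (split-comp 35° ↓)
40 − 54 = -14 → -14 + 360 = 346°   (analog 54° ↓)
346 + 120 = 466 → 466 − 360 = 106°   (triadic ↑)
106 + 180 = 286°   (complement)
286 − 120 = 166°   (triadic ↓)

166°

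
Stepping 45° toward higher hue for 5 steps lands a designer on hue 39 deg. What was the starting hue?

5 steps of 45° (toward higher hue) give a net shift of +225°.
Start = end − shift: 39 − 225 = -186 → -186 + 360 = 174°

174°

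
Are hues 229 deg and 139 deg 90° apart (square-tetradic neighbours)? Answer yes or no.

Angular distance: |229 − 139| = 90 = 90°.
90° apart (square-tetradic neighbours) requires 90°.

yes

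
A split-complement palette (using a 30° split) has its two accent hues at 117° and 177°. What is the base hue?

The accents sit 30° either side of the complement, so the complement is their short-arc midpoint on the wheel.
Short-arc midpoint of 117° and 177°: 147°.
Base is 180° from the complement: 147 − 180 = -33 → -33 + 360 = 327°

327°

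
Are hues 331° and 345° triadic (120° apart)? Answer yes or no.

Angular distance: |331 − 345| = 14 = 14°.
Triadic (120° apart) requires 120°.

no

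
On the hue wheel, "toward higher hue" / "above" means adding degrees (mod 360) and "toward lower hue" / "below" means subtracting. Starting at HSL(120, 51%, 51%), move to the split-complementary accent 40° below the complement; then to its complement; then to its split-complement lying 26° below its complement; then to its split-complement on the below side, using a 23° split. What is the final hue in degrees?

31°

+140° (split-comp 40° ↓): 120 + 140 = 260°
+180° (complement): 260 + 180 = 440 → 440 − 360 = 80°
+154° (split-comp 26° ↓): 80 + 154 = 234°
+157° (split-comp 23° ↓): 234 + 157 = 391 → 391 − 360 = 31°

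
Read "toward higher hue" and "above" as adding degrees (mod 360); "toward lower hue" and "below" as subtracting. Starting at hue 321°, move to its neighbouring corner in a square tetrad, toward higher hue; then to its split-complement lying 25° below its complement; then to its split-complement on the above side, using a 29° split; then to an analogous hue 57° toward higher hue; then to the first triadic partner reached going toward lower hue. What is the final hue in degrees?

square ↑ +90°: 321 + 90 = 411 → 411 − 360 = 51°
split-comp 25° ↓ +155°: 51 + 155 = 206°
split-comp 29° ↑ +209°: 206 + 209 = 415 → 415 − 360 = 55°
analog 57° ↑ +57°: 55 + 57 = 112°
triadic ↓ −120°: 112 − 120 = -8 → -8 + 360 = 352°

352°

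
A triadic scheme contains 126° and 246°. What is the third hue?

6°

A triad spaces three hues 120° apart.
The full set is {6°, 126°, 246°}.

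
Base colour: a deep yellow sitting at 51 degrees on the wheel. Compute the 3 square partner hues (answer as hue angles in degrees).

A square tetradic scheme places four hues every 90°.
51 + 90 = 141°
51 + 180 = 231°
51 + 270 = 321°

141°, 231°, 321°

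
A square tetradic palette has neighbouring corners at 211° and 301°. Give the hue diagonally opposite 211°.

31°

A square tetradic scheme places four hues 90° apart; opposite corners are 180° apart.
211 + 180 = 391 → 391 − 360 = 31°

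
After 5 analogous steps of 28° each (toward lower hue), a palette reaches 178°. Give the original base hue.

318°

5 steps of 28° (toward lower hue) give a net shift of −140°.
Start = end − shift: 178 + 140 = 318°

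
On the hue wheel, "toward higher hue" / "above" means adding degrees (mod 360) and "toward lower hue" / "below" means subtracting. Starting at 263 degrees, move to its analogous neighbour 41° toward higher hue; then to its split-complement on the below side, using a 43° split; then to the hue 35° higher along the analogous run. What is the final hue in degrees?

263 + 41 = 304°   (analog 41° ↑)
304 + 137 = 441 → 441 − 360 = 81°   (split-comp 43° ↓)
81 + 35 = 116°   (analog 35° ↑)

116°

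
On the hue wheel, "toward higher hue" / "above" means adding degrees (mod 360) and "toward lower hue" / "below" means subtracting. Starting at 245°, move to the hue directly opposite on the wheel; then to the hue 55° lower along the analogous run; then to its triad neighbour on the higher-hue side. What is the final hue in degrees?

130°

245 + 180 = 425 → 425 − 360 = 65°   (complement)
65 − 55 = 10°   (analog 55° ↓)
10 + 120 = 130°   (triadic ↑)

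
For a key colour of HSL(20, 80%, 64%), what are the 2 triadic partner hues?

A triad places three hues 120° apart.
20 + 120 = 140°
20 + 240 = 260°

140° and 260°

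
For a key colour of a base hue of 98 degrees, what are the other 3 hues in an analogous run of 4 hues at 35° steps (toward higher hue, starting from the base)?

Analogous hues sit every 35° along the wheel.
98 + 35 = 133°
98 + 70 = 168°
98 + 105 = 203°

133°, 168°, and 203°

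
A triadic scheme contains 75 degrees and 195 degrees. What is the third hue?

315°

A triad spaces three hues 120° apart.
The full set is {75°, 195°, 315°}.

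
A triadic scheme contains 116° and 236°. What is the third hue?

356°

A triad spaces three hues 120° apart.
The full set is {116°, 236°, 356°}.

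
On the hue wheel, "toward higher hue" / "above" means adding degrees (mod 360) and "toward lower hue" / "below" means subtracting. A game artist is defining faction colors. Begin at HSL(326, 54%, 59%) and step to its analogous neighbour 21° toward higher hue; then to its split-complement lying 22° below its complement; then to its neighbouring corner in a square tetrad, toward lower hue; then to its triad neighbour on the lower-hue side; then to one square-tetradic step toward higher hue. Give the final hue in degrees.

analog 21° ↑ +21°: 326 + 21 = 347°
split-comp 22° ↓ +158°: 347 + 158 = 505 → 505 − 360 = 145°
square ↓ −90°: 145 − 90 = 55°
triadic ↓ −120°: 55 − 120 = -65 → -65 + 360 = 295°
square ↑ +90°: 295 + 90 = 385 → 385 − 360 = 25°

25°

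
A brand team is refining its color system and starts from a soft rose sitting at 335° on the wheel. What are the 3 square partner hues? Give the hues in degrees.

335 + 90 = 425 → 425 − 360 = 65°
335 + 180 = 515 → 515 − 360 = 155°
335 + 270 = 605 → 605 − 360 = 245°

65°, 155°, 245°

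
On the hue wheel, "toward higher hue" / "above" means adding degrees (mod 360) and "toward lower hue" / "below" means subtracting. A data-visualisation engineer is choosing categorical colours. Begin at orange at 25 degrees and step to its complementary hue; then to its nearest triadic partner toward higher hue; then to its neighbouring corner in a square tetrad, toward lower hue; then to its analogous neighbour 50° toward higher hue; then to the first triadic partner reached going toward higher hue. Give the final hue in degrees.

45°

25 + 180 = 205°   (complement)
205 + 120 = 325°   (triadic ↑)
325 − 90 = 235°   (square ↓)
235 + 50 = 285°   (analog 50° ↑)
285 + 120 = 405 → 405 − 360 = 45°   (triadic ↑)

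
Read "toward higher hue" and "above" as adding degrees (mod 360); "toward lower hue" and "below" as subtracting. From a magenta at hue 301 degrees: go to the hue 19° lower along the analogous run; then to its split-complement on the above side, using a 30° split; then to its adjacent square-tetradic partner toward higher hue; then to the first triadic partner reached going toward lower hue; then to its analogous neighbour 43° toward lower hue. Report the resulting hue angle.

301 − 19 = 282°   (analog 19° ↓)
282 + 210 = 492 → 492 − 360 = 132°   (split-comp 30° ↑)
132 + 90 = 222°   (square ↑)
222 − 120 = 102°   (triadic ↓)
102 − 43 = 59°   (analog 43° ↓)

59°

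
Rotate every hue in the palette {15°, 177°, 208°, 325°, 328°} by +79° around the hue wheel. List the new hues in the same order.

15 + 79 = 94°
177 + 79 = 256°
208 + 79 = 287°
325 + 79 = 404 → 404 − 360 = 44°
328 + 79 = 407 → 407 − 360 = 47°

94°, 256°, 287°, 44°, 47°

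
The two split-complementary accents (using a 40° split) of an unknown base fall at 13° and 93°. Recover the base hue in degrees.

The accents sit 40° either side of the complement, so the complement is their short-arc midpoint on the wheel.
Short-arc midpoint of 13° and 93°: 53°.
Base is 180° from the complement: 53 − 180 = -127 → -127 + 360 = 233°

233°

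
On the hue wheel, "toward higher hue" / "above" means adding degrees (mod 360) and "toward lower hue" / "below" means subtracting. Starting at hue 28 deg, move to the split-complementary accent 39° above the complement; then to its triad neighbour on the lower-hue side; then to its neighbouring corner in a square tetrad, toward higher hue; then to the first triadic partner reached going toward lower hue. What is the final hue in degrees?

split-comp 39° ↑ +219°: 28 + 219 = 247°
triadic ↓ −120°: 247 − 120 = 127°
square ↑ +90°: 127 + 90 = 217°
triadic ↓ −120°: 217 − 120 = 97°

97°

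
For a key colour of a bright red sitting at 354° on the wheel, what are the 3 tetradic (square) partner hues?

354 + 90 = 444 → 444 − 360 = 84°
354 + 180 = 534 → 534 − 360 = 174°
354 + 270 = 624 → 624 − 360 = 264°

84°, 174° and 264°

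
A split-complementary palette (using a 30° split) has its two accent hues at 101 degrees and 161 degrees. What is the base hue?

The accents sit 30° either side of the complement, so the complement is their short-arc midpoint on the wheel.
Short-arc midpoint of 101° and 161°: 131°.
Base is 180° from the complement: 131 − 180 = -49 → -49 + 360 = 311°

311°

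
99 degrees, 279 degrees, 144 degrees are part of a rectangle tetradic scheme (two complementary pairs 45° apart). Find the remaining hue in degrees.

A rectangular tetradic uses two complementary pairs 45° apart: offsets 0°, 45°, 180°, 225°.
Among {99°, 144°, 279°}, 99° and 279° are a 180° pair.
The remaining hue 144° needs its own complement: 144 + 180 = 324°

324°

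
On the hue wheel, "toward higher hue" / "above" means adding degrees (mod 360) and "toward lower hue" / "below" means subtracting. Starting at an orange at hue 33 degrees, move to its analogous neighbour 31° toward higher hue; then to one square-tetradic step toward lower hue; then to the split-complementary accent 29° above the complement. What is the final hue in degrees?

183°

33 + 31 = 64°   (analog 31° ↑)
64 − 90 = -26 → -26 + 360 = 334°   (square ↓)
334 + 209 = 543 → 543 − 360 = 183°   (split-comp 29° ↑)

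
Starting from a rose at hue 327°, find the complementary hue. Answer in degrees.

The complement sits 180° across the wheel.
327 + 180 = 507 → 507 − 360 = 147°

147°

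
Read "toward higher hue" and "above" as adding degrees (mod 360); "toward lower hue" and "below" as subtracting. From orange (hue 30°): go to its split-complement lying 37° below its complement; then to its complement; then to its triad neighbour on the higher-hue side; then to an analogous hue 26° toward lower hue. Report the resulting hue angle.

87°

+143° (split-comp 37° ↓): 30 + 143 = 173°
+180° (complement): 173 + 180 = 353°
+120° (triadic ↑): 353 + 120 = 473 → 473 − 360 = 113°
−26° (analog 26° ↓): 113 − 26 = 87°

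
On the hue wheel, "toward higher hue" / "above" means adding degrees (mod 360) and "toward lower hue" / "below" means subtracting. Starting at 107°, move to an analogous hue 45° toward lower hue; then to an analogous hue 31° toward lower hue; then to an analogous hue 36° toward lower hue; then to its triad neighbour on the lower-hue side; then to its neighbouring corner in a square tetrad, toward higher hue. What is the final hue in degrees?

325°

107 − 45 = 62°   (analog 45° ↓)
62 − 31 = 31°   (analog 31° ↓)
31 − 36 = -5 → -5 + 360 = 355°   (analog 36° ↓)
355 − 120 = 235°   (triadic ↓)
235 + 90 = 325°   (square ↑)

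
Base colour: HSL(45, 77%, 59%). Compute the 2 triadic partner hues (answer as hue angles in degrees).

A triad places three hues 120° apart.
45 + 120 = 165°
45 + 240 = 285°

165° and 285°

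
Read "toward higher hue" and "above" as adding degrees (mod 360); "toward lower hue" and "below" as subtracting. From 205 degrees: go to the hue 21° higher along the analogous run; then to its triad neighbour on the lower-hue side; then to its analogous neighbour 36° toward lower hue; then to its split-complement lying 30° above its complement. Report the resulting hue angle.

280°

analog 21° ↑ +21°: 205 + 21 = 226°
triadic ↓ −120°: 226 − 120 = 106°
analog 36° ↓ −36°: 106 − 36 = 70°
split-comp 30° ↑ +210°: 70 + 210 = 280°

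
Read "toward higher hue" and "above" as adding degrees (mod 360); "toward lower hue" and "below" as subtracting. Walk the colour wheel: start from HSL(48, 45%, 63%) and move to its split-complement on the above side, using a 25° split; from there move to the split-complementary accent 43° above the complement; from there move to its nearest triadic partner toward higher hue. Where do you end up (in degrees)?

236°

48 + 205 = 253°   (split-comp 25° ↑)
253 + 223 = 476 → 476 − 360 = 116°   (split-comp 43° ↑)
116 + 120 = 236°   (triadic ↑)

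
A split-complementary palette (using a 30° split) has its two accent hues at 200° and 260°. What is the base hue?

50°

The accents sit 30° either side of the complement, so the complement is their short-arc midpoint on the wheel.
Short-arc midpoint of 200° and 260°: 230°.
Base is 180° from the complement: 230 − 180 = 50°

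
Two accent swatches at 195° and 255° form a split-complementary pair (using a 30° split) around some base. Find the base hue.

The accents sit 30° either side of the complement, so the complement is their short-arc midpoint on the wheel.
Short-arc midpoint of 195° and 255°: 225°.
Base is 180° from the complement: 225 − 180 = 45°

45°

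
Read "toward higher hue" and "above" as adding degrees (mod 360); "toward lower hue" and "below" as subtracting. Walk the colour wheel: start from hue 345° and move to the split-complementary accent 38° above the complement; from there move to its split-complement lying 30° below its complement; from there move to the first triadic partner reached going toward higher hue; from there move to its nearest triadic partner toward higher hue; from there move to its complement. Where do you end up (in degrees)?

+218° (split-comp 38° ↑): 345 + 218 = 563 → 563 − 360 = 203°
+150° (split-comp 30° ↓): 203 + 150 = 353°
+120° (triadic ↑): 353 + 120 = 473 → 473 − 360 = 113°
+120° (triadic ↑): 113 + 120 = 233°
+180° (complement): 233 + 180 = 413 → 413 − 360 = 53°

53°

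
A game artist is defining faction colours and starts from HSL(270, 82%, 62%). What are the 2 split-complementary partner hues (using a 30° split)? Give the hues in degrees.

60° and 120°

Split-complementary hues sit 30° either side of the complement.
Complement of 270°: 270 + 180 = 450 → 450 − 360 = 90°
90 − 30 = 60°
90 + 30 = 120°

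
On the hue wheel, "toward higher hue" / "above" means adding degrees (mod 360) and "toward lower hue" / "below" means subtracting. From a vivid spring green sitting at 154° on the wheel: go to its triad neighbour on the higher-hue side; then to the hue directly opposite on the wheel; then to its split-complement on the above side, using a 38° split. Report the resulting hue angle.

312°

154 + 120 = 274°   (triadic ↑)
274 + 180 = 454 → 454 − 360 = 94°   (complement)
94 + 218 = 312°   (split-comp 38° ↑)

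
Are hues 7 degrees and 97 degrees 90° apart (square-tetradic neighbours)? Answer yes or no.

yes

Angular distance: |7 − 97| = 90 = 90°.
90° apart (square-tetradic neighbours) requires 90°.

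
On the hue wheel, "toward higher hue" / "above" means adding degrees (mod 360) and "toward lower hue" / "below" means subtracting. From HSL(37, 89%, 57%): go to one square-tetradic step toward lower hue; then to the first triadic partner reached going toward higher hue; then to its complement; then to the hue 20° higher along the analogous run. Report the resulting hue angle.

−90° (square ↓): 37 − 90 = -53 → -53 + 360 = 307°
+120° (triadic ↑): 307 + 120 = 427 → 427 − 360 = 67°
+180° (complement): 67 + 180 = 247°
+20° (analog 20° ↑): 247 + 20 = 267°

267°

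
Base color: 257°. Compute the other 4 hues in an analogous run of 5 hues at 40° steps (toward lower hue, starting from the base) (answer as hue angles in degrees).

217°, 177°, 137°, and 97°

Analogous hues sit every 40° along the wheel.
257 − 40 = 217°
257 − 80 = 177°
257 − 120 = 137°
257 − 160 = 97°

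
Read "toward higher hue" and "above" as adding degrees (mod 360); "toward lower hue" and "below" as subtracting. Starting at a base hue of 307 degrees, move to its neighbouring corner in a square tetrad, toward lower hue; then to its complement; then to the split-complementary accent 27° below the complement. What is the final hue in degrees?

−90° (square ↓): 307 − 90 = 217°
+180° (complement): 217 + 180 = 397 → 397 − 360 = 37°
+153° (split-comp 27° ↓): 37 + 153 = 190°

190°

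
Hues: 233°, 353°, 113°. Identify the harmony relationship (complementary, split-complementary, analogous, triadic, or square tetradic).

Sort the hues: 113°, 233°, 353°.
Successive gaps around the wheel: 120°, 120°, 120°.
Three hues equally spaced 120° apart form a triad.

triadic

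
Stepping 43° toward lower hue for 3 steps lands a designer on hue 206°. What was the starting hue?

335°

3 steps of 43° (toward lower hue) give a net shift of −129°.
Start = end − shift: 206 + 129 = 335°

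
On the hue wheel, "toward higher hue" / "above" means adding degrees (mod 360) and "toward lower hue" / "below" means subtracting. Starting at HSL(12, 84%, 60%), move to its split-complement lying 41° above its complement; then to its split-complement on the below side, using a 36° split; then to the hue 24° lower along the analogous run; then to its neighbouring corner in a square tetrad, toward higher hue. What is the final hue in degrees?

83°

+221° (split-comp 41° ↑): 12 + 221 = 233°
+144° (split-comp 36° ↓): 233 + 144 = 377 → 377 − 360 = 17°
−24° (analog 24° ↓): 17 − 24 = -7 → -7 + 360 = 353°
+90° (square ↑): 353 + 90 = 443 → 443 − 360 = 83°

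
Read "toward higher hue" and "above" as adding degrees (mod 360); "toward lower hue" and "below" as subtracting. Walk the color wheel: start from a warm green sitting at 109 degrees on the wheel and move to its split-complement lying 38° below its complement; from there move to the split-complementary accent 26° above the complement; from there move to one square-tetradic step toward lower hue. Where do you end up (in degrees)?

7°

split-comp 38° ↓ +142°: 109 + 142 = 251°
split-comp 26° ↑ +206°: 251 + 206 = 457 → 457 − 360 = 97°
square ↓ −90°: 97 − 90 = 7°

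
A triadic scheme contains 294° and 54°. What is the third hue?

A triad spaces three hues 120° apart.
The full set is {54°, 174°, 294°}.

174°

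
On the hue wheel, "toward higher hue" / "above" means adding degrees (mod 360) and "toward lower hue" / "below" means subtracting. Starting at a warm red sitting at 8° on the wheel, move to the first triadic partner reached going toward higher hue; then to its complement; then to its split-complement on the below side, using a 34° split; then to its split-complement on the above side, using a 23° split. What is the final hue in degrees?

+120° (triadic ↑): 8 + 120 = 128°
+180° (complement): 128 + 180 = 308°
+146° (split-comp 34° ↓): 308 + 146 = 454 → 454 − 360 = 94°
+203° (split-comp 23° ↑): 94 + 203 = 297°

297°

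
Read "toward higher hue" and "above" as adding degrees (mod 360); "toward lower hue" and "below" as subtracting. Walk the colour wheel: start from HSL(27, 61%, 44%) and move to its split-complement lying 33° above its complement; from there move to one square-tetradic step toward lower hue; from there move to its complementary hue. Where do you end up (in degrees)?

330°

split-comp 33° ↑ +213°: 27 + 213 = 240°
square ↓ −90°: 240 − 90 = 150°
complement +180°: 150 + 180 = 330°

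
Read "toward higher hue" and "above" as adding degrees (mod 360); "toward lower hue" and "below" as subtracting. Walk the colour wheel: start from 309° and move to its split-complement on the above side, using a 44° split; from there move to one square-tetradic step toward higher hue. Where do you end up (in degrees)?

309 + 224 = 533 → 533 − 360 = 173°   (split-comp 44° ↑)
173 + 90 = 263°   (square ↑)

263°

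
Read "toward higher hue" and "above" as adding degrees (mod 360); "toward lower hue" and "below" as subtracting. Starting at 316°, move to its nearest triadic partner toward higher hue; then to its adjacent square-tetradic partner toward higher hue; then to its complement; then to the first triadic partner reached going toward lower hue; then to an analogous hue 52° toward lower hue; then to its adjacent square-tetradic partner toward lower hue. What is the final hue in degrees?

+120° (triadic ↑): 316 + 120 = 436 → 436 − 360 = 76°
+90° (square ↑): 76 + 90 = 166°
+180° (complement): 166 + 180 = 346°
−120° (triadic ↓): 346 − 120 = 226°
−52° (analog 52° ↓): 226 − 52 = 174°
−90° (square ↓): 174 − 90 = 84°

84°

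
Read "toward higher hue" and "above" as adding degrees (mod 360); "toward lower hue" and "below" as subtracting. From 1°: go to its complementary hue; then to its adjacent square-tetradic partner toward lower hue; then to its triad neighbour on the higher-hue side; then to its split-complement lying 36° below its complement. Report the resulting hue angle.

1 + 180 = 181°   (complement)
181 − 90 = 91°   (square ↓)
91 + 120 = 211°   (triadic ↑)
211 + 144 = 355°   (split-comp 36° ↓)

355°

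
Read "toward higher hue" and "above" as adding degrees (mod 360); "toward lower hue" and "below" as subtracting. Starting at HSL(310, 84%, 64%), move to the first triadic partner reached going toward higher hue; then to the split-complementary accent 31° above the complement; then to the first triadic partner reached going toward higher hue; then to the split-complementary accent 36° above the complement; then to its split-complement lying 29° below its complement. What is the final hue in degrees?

48°

+120° (triadic ↑): 310 + 120 = 430 → 430 − 360 = 70°
+211° (split-comp 31° ↑): 70 + 211 = 281°
+120° (triadic ↑): 281 + 120 = 401 → 401 − 360 = 41°
+216° (split-comp 36° ↑): 41 + 216 = 257°
+151° (split-comp 29° ↓): 257 + 151 = 408 → 408 − 360 = 48°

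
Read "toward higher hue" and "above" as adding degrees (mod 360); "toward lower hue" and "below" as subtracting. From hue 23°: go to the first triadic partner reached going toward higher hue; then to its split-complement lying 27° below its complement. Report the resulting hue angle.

296°

23 + 120 = 143°   (triadic ↑)
143 + 153 = 296°   (split-comp 27° ↓)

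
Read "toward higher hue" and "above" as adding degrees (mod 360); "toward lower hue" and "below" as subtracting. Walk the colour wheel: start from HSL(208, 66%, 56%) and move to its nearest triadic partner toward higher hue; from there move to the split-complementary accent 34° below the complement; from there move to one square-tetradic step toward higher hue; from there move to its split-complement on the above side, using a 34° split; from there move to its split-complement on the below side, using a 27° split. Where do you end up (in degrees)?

211°

+120° (triadic ↑): 208 + 120 = 328°
+146° (split-comp 34° ↓): 328 + 146 = 474 → 474 − 360 = 114°
+90° (square ↑): 114 + 90 = 204°
+214° (split-comp 34° ↑): 204 + 214 = 418 → 418 − 360 = 58°
+153° (split-comp 27° ↓): 58 + 153 = 211°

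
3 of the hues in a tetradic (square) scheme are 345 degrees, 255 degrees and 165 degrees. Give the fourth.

A square tetradic scheme places four hues every 90°.
The full set through 165° is {75°, 165°, 255°, 345°}.
Given {165°, 255°, 345°}, the missing hue is 75°.

75°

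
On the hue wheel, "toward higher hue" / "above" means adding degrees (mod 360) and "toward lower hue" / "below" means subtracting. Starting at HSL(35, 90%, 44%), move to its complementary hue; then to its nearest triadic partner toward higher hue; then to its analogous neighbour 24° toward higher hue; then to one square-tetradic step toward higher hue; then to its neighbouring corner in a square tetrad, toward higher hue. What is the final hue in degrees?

complement +180°: 35 + 180 = 215°
triadic ↑ +120°: 215 + 120 = 335°
analog 24° ↑ +24°: 335 + 24 = 359°
square ↑ +90°: 359 + 90 = 449 → 449 − 360 = 89°
square ↑ +90°: 89 + 90 = 179°

179°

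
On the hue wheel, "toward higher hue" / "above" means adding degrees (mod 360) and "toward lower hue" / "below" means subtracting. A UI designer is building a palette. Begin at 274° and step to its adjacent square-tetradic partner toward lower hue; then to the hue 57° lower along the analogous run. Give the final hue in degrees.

127°

square ↓ −90°: 274 − 90 = 184°
analog 57° ↓ −57°: 184 − 57 = 127°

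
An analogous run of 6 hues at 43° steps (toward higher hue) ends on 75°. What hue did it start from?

5 steps of 43° (toward higher hue) give a net shift of +215°.
Start = end − shift: 75 − 215 = -140 → -140 + 360 = 220°

220°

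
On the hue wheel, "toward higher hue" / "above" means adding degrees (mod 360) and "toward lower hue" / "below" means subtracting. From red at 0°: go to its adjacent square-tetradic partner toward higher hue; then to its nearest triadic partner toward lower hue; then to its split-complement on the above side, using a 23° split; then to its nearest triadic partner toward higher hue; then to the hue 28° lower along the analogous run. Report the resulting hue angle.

265°

+90° (square ↑): 0 + 90 = 90°
−120° (triadic ↓): 90 − 120 = -30 → -30 + 360 = 330°
+203° (split-comp 23° ↑): 330 + 203 = 533 → 533 − 360 = 173°
+120° (triadic ↑): 173 + 120 = 293°
−28° (analog 28° ↓): 293 − 28 = 265°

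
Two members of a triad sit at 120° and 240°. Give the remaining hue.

0°

A triad spaces three hues 120° apart.
The full set is {0°, 120°, 240°}.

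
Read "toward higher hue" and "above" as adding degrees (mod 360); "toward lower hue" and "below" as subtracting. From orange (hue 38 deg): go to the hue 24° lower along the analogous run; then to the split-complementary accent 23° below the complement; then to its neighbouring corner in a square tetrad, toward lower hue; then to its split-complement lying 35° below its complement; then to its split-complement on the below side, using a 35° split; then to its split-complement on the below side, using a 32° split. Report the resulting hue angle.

analog 24° ↓ −24°: 38 − 24 = 14°
split-comp 23° ↓ +157°: 14 + 157 = 171°
square ↓ −90°: 171 − 90 = 81°
split-comp 35° ↓ +145°: 81 + 145 = 226°
split-comp 35° ↓ +145°: 226 + 145 = 371 → 371 − 360 = 11°
split-comp 32° ↓ +148°: 11 + 148 = 159°

159°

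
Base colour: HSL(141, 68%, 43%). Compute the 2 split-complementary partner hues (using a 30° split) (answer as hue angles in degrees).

Split-complementary hues sit 30° either side of the complement.
Complement of 141 degrees: 141 + 180 = 321°
321 − 30 = 291°
321 + 30 = 351°

291° and 351°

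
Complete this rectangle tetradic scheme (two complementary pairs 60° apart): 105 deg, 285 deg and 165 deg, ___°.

345°

A rectangular tetradic uses two complementary pairs 60° apart: offsets 0°, 60°, 180°, 240°.
Among {105°, 165°, 285°}, 105° and 285° are a 180° pair.
The remaining hue 165° needs its own complement: 165 + 180 = 345°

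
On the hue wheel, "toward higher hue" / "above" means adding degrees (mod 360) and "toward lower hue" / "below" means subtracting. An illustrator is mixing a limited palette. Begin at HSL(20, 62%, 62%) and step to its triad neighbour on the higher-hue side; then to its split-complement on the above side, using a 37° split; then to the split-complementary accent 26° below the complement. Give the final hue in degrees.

20 + 120 = 140°   (triadic ↑)
140 + 217 = 357°   (split-comp 37° ↑)
357 + 154 = 511 → 511 − 360 = 151°   (split-comp 26° ↓)

151°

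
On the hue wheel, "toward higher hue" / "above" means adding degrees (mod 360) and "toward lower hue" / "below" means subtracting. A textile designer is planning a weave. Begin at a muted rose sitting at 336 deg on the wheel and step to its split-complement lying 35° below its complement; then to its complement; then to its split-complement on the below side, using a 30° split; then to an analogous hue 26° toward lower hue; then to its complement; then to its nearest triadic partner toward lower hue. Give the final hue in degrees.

125°

+145° (split-comp 35° ↓): 336 + 145 = 481 → 481 − 360 = 121°
+180° (complement): 121 + 180 = 301°
+150° (split-comp 30° ↓): 301 + 150 = 451 → 451 − 360 = 91°
−26° (analog 26° ↓): 91 − 26 = 65°
+180° (complement): 65 + 180 = 245°
−120° (triadic ↓): 245 − 120 = 125°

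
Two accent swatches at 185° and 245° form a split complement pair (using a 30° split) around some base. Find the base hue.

35°

The accents sit 30° either side of the complement, so the complement is their short-arc midpoint on the wheel.
Short-arc midpoint of 185° and 245°: 215°.
Base is 180° from the complement: 215 − 180 = 35°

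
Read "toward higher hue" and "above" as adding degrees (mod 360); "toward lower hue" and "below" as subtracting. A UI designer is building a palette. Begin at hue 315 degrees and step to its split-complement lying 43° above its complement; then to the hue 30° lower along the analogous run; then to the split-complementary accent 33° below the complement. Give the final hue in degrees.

split-comp 43° ↑ +223°: 315 + 223 = 538 → 538 − 360 = 178°
analog 30° ↓ −30°: 178 − 30 = 148°
split-comp 33° ↓ +147°: 148 + 147 = 295°

295°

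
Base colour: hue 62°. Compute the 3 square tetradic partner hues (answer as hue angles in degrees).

152°, 242° and 332°

A square tetradic scheme places four hues every 90°.
62 + 90 = 152°
62 + 180 = 242°
62 + 270 = 332°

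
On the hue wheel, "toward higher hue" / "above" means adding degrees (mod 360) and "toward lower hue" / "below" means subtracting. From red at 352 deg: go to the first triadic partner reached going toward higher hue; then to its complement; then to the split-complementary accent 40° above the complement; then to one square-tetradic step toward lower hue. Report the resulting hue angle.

62°

352 + 120 = 472 → 472 − 360 = 112°   (triadic ↑)
112 + 180 = 292°   (complement)
292 + 220 = 512 → 512 − 360 = 152°   (split-comp 40° ↑)
152 − 90 = 62°   (square ↓)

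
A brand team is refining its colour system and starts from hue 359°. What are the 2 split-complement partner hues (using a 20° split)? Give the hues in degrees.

159° and 199°

Split-complementary hues sit 20° either side of the complement.
Complement of 359°: 359 + 180 = 539 → 539 − 360 = 179°
179 − 20 = 159°
179 + 20 = 199°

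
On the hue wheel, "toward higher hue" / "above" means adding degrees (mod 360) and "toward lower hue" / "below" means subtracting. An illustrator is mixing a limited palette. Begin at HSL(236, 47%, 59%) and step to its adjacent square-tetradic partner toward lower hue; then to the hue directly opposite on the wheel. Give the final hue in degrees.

square ↓ −90°: 236 − 90 = 146°
complement +180°: 146 + 180 = 326°

326°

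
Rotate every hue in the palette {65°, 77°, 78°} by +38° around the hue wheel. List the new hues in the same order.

103°, 115°, 116°

65 + 38 = 103°
77 + 38 = 115°
78 + 38 = 116°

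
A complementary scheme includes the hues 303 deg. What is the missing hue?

123°

The complement sits 180° across the wheel.
The full set through 303° is {123°, 303°}.
Given {303°}, the missing hue is 123°.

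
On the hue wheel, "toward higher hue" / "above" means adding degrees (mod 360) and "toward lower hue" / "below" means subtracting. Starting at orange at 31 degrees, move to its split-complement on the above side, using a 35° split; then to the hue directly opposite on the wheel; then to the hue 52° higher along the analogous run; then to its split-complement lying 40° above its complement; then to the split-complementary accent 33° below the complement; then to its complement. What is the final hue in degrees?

305°

split-comp 35° ↑ +215°: 31 + 215 = 246°
complement +180°: 246 + 180 = 426 → 426 − 360 = 66°
analog 52° ↑ +52°: 66 + 52 = 118°
split-comp 40° ↑ +220°: 118 + 220 = 338°
split-comp 33° ↓ +147°: 338 + 147 = 485 → 485 − 360 = 125°
complement +180°: 125 + 180 = 305°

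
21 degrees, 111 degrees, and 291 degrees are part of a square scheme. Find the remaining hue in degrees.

201°

A square tetradic scheme places four hues every 90°.
The full set through 21° is {21°, 111°, 201°, 291°}.
Given {21°, 111°, 291°}, the missing hue is 201°.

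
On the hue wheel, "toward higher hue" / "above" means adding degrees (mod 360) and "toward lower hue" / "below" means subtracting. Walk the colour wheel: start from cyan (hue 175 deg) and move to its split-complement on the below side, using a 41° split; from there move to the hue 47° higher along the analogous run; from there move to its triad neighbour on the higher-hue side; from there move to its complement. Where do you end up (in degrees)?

301°

175 + 139 = 314°   (split-comp 41° ↓)
314 + 47 = 361 → 361 − 360 = 1°   (analog 47° ↑)
1 + 120 = 121°   (triadic ↑)
121 + 180 = 301°   (complement)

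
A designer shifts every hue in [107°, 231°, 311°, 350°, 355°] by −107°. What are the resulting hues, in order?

107 − 107 = 0°
231 − 107 = 124°
311 − 107 = 204°
350 − 107 = 243°
355 − 107 = 248°

0°, 124°, 204°, 243°, 248°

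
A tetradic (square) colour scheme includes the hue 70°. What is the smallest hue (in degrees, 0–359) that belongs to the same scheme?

70°

A square tetradic scheme places four hues every 90°.
The full set through 70° is {70°, 160°, 250°, 340°}.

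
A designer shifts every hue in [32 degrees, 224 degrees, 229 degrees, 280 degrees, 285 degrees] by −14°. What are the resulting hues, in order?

32 − 14 = 18°
224 − 14 = 210°
229 − 14 = 215°
280 − 14 = 266°
285 − 14 = 271°

18°, 210°, 215°, 266°, 271°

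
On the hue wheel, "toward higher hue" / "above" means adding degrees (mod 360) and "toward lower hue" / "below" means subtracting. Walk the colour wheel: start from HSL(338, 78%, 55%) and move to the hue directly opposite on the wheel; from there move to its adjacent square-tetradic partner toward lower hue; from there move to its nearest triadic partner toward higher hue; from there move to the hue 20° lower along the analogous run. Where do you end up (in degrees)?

+180° (complement): 338 + 180 = 518 → 518 − 360 = 158°
−90° (square ↓): 158 − 90 = 68°
+120° (triadic ↑): 68 + 120 = 188°
−20° (analog 20° ↓): 188 − 20 = 168°

168°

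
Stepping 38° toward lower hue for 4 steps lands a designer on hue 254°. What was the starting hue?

4 steps of 38° (toward lower hue) give a net shift of −152°.
Start = end − shift: 254 + 152 = 406 → 406 − 360 = 46°

46°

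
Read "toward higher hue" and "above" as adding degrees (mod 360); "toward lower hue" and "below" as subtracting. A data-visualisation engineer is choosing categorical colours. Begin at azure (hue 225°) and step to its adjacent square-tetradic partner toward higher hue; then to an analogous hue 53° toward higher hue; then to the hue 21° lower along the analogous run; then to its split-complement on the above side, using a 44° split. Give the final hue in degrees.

square ↑ +90°: 225 + 90 = 315°
analog 53° ↑ +53°: 315 + 53 = 368 → 368 − 360 = 8°
analog 21° ↓ −21°: 8 − 21 = -13 → -13 + 360 = 347°
split-comp 44° ↑ +224°: 347 + 224 = 571 → 571 − 360 = 211°

211°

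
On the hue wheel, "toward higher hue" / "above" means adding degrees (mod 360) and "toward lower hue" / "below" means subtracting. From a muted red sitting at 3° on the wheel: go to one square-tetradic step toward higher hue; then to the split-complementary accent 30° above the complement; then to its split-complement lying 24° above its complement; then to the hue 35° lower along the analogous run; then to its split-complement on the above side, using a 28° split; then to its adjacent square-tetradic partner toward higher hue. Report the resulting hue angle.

3 + 90 = 93°   (square ↑)
93 + 210 = 303°   (split-comp 30° ↑)
303 + 204 = 507 → 507 − 360 = 147°   (split-comp 24° ↑)
147 − 35 = 112°   (analog 35° ↓)
112 + 208 = 320°   (split-comp 28° ↑)
320 + 90 = 410 → 410 − 360 = 50°   (square ↑)

50°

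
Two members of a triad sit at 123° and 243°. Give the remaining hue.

A triad spaces three hues 120° apart.
The full set is {3°, 123°, 243°}.

3°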